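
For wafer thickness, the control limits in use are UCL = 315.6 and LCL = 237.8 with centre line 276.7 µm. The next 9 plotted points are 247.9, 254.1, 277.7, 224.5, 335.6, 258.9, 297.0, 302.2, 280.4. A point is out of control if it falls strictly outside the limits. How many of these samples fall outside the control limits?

2

Compare each point to [237.8, 315.6]: sample 4 = 224.5 < LCL; sample 5 = 335.6 > UCL.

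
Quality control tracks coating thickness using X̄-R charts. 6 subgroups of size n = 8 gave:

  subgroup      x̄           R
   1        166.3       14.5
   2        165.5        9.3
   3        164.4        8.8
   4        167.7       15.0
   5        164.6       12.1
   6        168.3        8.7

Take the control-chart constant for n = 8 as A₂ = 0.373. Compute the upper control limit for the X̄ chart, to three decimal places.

X̄̄ = (166.3 + 165.5 + 164.4 + 167.7 + 164.6 + 168.3) / 6 = 996.8000 / 6 = 166.1333
R̄ = (14.5 + 9.3 + 8.8 + 15.0 + 12.1 + 8.7) / 6 = 68.4000 / 6 = 11.4000
UCL = X̄̄ + A₂·R̄ = 166.1333 + 0.373 × 11.4000 = 170.3855

170.386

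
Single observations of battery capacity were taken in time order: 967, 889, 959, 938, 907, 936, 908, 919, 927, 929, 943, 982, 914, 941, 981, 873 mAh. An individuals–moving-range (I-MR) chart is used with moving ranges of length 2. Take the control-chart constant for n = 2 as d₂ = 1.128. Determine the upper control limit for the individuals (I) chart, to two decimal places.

X̄ = (967 + 889 + 959 + 938 + 907 + 936 + 908 + 919 + 927 + 929 + 943 + 982 + 914 + 941 + 981 + 873) / 16 = 932.0625
Moving ranges: 78, 70, 21, 31, 29, 28, 11, 8, 2, 14, 39, 68, 27, 40, 108; M̄R̄ = 574.0000 / 15 = 38.2667
UCL = X̄ + 3·M̄R̄/d₂ = 932.0625 + 3 × 38.2667 / 1.128 = 1033.8355

1033.84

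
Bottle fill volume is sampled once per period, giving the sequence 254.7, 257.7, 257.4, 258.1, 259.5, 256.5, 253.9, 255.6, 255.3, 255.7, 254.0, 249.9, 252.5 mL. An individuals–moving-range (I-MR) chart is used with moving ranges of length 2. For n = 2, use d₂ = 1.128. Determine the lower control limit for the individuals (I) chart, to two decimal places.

X̄ = (254.7 + 257.7 + 257.4 + 258.1 + 259.5 + 256.5 + 253.9 + 255.6 + 255.3 + 255.7 + 254.0 + 249.9 + 252.5) / 13 = 255.4462
Moving ranges: 3.0, 0.3, 0.7, 1.4, 3.0, 2.6, 1.7, 0.3, 0.4, 1.7, 4.1, 2.6; M̄R̄ = 21.8000 / 12 = 1.8167
LCL = X̄ − 3·M̄R̄/d₂ = 255.4462 − 3 × 1.8167 / 1.128 = 250.6146

250.61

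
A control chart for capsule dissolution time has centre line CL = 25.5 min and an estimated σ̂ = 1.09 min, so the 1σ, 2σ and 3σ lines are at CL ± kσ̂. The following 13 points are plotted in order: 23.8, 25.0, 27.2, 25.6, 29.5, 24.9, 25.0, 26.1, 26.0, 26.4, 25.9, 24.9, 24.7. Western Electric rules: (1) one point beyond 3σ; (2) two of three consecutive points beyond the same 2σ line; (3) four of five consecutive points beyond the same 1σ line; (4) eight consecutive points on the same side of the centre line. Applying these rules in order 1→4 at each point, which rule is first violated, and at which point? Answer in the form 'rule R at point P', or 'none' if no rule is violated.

rule 1 at point 5

Zone of each point (C = within 1σ̂, B = 1σ̂–2σ̂, A = 2σ̂–3σ̂, * = beyond 3σ̂; sign = side of CL): 1:-B, 2:-C, 3:+B, 4:+C, 5:+*, 6:-C, 7:-C, 8:+C, 9:+C, 10:+C, 11:+C, 12:-C, 13:-C
Rule 1 (one point beyond the 3σ limits) is satisfied at point 5.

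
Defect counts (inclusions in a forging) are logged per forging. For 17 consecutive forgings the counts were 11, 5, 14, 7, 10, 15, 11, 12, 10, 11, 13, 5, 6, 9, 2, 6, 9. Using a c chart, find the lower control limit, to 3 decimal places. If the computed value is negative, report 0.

c̄ = (11 + 5 + 14 + 7 + 10 + 15 + 11 + 12 + 10 + 11 + 13 + 5 + 6 + 9 + 2 + 6 + 9) / 17 = 156 / 17 = 9.1765
LCL = c̄ − 3√c̄ = 9.1765 − 3 × 3.0293 = 0.0887

0.089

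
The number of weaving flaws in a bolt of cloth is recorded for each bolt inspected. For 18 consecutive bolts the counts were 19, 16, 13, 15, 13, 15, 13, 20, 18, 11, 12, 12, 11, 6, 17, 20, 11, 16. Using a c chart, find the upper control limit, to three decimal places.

c̄ = (19 + 16 + 13 + 15 + 13 + 15 + 13 + 20 + 18 + 11 + 12 + 12 + 11 + 6 + 17 + 20 + 11 + 16) / 18 = 258 / 18 = 14.3333
UCL = c̄ + 3√c̄ = 14.3333 + 3 × √14.3333 = 14.3333 + 3 × 3.7859 = 25.6912

25.691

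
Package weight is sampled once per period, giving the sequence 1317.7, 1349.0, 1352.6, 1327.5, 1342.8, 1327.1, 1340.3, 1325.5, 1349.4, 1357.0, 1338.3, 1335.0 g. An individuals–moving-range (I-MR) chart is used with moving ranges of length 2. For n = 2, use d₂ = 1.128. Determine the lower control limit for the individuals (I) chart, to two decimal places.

X̄ = (1317.7 + 1349.0 + 1352.6 + 1327.5 + 1342.8 + 1327.1 + 1340.3 + 1325.5 + 1349.4 + 1357.0 + 1338.3 + 1335.0) / 12 = 1338.5167
Moving ranges: 31.3, 3.6, 25.1, 15.3, 15.7, 13.2, 14.8, 23.9, 7.6, 18.7, 3.3; M̄R̄ = 172.5000 / 11 = 15.6818
LCL = X̄ − 3·M̄R̄/d₂ = 1338.5167 − 3 × 15.6818 / 1.128 = 1296.8097

1296.81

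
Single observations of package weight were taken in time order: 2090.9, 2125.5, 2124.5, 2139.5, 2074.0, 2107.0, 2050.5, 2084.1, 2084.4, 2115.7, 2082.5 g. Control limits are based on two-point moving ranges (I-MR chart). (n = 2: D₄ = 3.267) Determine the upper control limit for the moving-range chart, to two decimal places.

Moving ranges: 34.6, 1.0, 15.0, 65.5, 33.0, 56.5, 33.6, 0.3, 31.3, 33.2; M̄R̄ = 304.0000 / 10 = 30.4000
UCL_MR = D₄·M̄R̄ = 3.267 × 30.4000 = 99.3168

99.32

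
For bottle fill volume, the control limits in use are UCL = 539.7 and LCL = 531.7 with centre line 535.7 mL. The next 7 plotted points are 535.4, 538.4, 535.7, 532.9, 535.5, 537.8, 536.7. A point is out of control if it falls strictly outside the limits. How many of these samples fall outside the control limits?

All 7 points lie within [531.7, 539.7].

0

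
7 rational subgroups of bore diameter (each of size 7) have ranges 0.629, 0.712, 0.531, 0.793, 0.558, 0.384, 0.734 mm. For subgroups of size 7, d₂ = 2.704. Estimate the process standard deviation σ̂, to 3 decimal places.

R̄ = (0.629 + 0.712 + 0.531 + 0.793 + 0.558 + 0.384 + 0.734) / 7 = 0.6201
σ̂ = R̄ / d₂ = 0.6201 / 2.704 = 0.2293

0.229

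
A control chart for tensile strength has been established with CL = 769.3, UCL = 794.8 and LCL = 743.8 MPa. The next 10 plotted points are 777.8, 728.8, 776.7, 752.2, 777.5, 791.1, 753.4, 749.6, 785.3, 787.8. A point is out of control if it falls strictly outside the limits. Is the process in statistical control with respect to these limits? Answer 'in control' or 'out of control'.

Compare each point to [743.8, 794.8]: sample 2 = 728.8 < LCL.

out of control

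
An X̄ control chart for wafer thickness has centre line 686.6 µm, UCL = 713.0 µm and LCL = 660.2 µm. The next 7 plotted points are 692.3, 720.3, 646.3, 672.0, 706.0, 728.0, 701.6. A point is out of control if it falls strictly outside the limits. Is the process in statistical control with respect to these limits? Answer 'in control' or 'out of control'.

out of control

Compare each point to [660.2, 713.0]: sample 2 = 720.3 > UCL; sample 3 = 646.3 < LCL; sample 6 = 728.0 > UCL.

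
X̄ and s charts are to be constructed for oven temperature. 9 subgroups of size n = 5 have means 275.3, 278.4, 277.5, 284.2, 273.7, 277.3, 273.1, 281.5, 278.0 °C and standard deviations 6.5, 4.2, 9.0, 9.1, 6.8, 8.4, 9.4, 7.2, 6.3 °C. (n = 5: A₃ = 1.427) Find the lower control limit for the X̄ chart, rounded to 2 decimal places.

X̄̄ = (275.3 + 278.4 + 277.5 + 284.2 + 273.7 + 277.3 + 273.1 + 281.5 + 278.0) / 9 = 277.6667
s̄ = (6.5 + 4.2 + 9.0 + 9.1 + 6.8 + 8.4 + 9.4 + 7.2 + 6.3) / 9 = 7.4333
LCL = X̄̄ − A₃·s̄ = 277.6667 − 1.427 × 7.4333 = 267.0593

267.06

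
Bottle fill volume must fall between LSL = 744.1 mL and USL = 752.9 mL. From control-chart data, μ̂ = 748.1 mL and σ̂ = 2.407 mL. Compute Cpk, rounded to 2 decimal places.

Cpu = (USL − μ̂) / (3σ̂) = (752.9 − 748.1) / (3 × 2.407) = 0.6647; Cpl = (μ̂ − LSL) / (3σ̂) = (748.1 − 744.1) / (3 × 2.407) = 0.5539; Cpk = min(Cpu, Cpl) = 0.5539

0.55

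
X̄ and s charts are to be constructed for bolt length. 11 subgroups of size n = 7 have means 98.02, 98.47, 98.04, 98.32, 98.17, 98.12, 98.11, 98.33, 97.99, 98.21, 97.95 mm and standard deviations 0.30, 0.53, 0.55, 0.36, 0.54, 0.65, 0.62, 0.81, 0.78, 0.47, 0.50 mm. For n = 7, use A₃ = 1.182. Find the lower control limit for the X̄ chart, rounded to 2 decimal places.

97.50

X̄̄ = (98.02 + 98.47 + 98.04 + 98.32 + 98.17 + 98.12 + 98.11 + 98.33 + 97.99 + 98.21 + 97.95) / 11 = 98.1573
s̄ = (0.30 + 0.53 + 0.55 + 0.36 + 0.54 + 0.65 + 0.62 + 0.81 + 0.78 + 0.47 + 0.50) / 11 = 0.5555
LCL = X̄̄ − A₃·s̄ = 98.1573 − 1.182 × 0.5555 = 97.5007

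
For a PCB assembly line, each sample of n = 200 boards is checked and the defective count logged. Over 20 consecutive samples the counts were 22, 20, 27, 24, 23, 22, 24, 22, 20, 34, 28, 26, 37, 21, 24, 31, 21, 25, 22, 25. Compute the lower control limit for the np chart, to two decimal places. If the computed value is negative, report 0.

10.89

p̄ = Σdᵢ / (k·n) = 498 / (20 × 200) = 0.12450
LCL = np̄ − 3·√(np̄(1−p̄)) = 24.9000 − 3 × 4.6690 = 10.8929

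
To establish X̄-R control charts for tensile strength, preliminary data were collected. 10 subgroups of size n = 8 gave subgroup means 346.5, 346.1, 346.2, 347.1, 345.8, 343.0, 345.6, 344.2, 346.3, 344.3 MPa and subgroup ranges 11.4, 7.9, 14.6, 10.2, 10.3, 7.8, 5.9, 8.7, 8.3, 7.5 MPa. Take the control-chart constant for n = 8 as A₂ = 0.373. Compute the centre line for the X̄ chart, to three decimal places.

345.510

X̄̄ = (346.5 + 346.1 + 346.2 + 347.1 + 345.8 + 343.0 + 345.6 + 344.2 + 346.3 + 344.3) / 10 = 3455.1000 / 10 = 345.5100
CL = X̄̄ = 345.5100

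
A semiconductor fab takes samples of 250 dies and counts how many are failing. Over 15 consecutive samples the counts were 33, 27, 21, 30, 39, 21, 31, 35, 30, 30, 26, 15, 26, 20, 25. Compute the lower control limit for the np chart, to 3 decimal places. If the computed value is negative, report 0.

p̄ = Σdᵢ / (k·n) = 409 / (15 × 250) = 0.10907
LCL = np̄ − 3·√(np̄(1−p̄)) = 27.2667 − 3 × 4.9288 = 12.4804

12.480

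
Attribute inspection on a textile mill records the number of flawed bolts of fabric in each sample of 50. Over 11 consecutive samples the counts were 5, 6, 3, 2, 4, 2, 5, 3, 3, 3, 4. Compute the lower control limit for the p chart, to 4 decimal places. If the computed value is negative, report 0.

0.0000

p̄ = Σdᵢ / (k·n) = 40 / (11 × 50) = 0.07273
LCL = p̄ − 3·√(p̄(1−p̄)/n) = 0.07273 − 3 × 0.03673 = -0.03745 → 0 (negative, so LCL = 0)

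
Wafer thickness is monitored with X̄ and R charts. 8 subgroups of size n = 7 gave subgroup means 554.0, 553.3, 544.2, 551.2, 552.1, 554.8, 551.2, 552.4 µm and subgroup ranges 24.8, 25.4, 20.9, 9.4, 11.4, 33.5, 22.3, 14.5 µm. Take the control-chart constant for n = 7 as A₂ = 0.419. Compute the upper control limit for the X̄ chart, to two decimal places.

560.15

X̄̄ = (554.0 + 553.3 + 544.2 + 551.2 + 552.1 + 554.8 + 551.2 + 552.4) / 8 = 4413.2000 / 8 = 551.6500
R̄ = (24.8 + 25.4 + 20.9 + 9.4 + 11.4 + 33.5 + 22.3 + 14.5) / 8 = 162.2000 / 8 = 20.2750
UCL = X̄̄ + A₂·R̄ = 551.6500 + 0.419 × 20.2750 = 560.1452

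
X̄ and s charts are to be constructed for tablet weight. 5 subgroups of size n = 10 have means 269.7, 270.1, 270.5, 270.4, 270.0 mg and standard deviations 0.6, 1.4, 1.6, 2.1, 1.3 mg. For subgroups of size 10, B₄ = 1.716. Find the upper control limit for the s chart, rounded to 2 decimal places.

s̄ = (0.6 + 1.4 + 1.6 + 2.1 + 1.3) / 5 = 1.4000
UCL_s = B₄·s̄ = 1.716 × 1.4000 = 2.4024

2.40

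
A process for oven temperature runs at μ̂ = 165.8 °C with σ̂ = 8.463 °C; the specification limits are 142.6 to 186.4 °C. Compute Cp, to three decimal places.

0.863

Cp = (USL − LSL) / (6σ̂) = (186.4 − 142.6) / (6 × 8.463) = 43.8000 / 50.7780 = 0.8626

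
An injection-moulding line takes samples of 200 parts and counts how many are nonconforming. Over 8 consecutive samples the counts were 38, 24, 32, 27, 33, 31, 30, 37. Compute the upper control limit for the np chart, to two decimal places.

46.95

p̄ = Σdᵢ / (k·n) = 252 / (8 × 200) = 0.15750
UCL = np̄ + 3·√(np̄(1−p̄)) = 31.5000 + 3 × √(31.5000×0.84250) = 31.5000 + 3 × 5.1516 = 46.9547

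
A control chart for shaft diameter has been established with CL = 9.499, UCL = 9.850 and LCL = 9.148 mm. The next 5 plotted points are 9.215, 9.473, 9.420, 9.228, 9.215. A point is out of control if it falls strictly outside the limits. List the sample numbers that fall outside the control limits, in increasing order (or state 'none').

none

All 5 points lie within [9.148, 9.850].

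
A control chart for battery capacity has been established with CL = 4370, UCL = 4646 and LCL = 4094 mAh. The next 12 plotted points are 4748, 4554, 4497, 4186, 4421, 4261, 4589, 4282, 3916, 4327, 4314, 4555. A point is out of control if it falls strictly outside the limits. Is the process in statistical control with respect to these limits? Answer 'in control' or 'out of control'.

Compare each point to [4094, 4646]: sample 1 = 4748 > UCL; sample 9 = 3916 < LCL.

out of control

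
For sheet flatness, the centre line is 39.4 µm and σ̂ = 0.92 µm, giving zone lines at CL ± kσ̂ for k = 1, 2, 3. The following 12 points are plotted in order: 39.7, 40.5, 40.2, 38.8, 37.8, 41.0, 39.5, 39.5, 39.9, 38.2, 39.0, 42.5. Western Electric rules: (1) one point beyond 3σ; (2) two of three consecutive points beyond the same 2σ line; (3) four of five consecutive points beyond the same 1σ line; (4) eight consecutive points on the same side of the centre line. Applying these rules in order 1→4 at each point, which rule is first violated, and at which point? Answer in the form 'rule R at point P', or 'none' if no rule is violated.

rule 1 at point 12

Zone of each point (C = within 1σ̂, B = 1σ̂–2σ̂, A = 2σ̂–3σ̂, * = beyond 3σ̂; sign = side of CL): 1:+C, 2:+B, 3:+C, 4:-C, 5:-B, 6:+B, 7:+C, 8:+C, 9:+C, 10:-B, 11:-C, 12:+*
Rule 1 (one point beyond the 3σ limits) is satisfied at point 12.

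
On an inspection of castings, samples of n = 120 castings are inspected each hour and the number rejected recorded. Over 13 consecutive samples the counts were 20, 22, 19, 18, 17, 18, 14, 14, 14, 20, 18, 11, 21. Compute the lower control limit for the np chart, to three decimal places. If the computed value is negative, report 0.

5.818

p̄ = Σdᵢ / (k·n) = 226 / (13 × 120) = 0.14487
LCL = np̄ − 3·√(np̄(1−p̄)) = 17.3846 − 3 × 3.8557 = 5.8177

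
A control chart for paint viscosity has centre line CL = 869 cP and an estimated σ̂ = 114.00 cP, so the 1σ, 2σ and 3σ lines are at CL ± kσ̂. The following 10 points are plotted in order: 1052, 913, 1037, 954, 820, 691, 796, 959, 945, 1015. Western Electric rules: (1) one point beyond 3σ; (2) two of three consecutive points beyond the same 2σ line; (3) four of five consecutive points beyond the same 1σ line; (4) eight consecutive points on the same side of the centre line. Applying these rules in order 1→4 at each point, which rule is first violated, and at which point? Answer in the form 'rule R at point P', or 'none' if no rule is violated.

Zone of each point (C = within 1σ̂, B = 1σ̂–2σ̂, A = 2σ̂–3σ̂, * = beyond 3σ̂; sign = side of CL): 1:+B, 2:+C, 3:+B, 4:+C, 5:-C, 6:-B, 7:-C, 8:+C, 9:+C, 10:+B
No rule fires across all 10 points.

none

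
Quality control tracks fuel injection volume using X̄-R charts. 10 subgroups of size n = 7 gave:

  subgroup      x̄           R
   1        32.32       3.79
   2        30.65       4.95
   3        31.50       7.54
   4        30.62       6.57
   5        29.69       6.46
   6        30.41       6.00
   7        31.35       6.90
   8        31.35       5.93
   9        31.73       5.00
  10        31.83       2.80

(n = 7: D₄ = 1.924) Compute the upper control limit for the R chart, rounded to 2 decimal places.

R̄ = (3.79 + 4.95 + 7.54 + 6.57 + 6.46 + 6.00 + 6.90 + 5.93 + 5.00 + 2.80) / 10 = 55.9400 / 10 = 5.5940
UCL_R = D₄·R̄ = 1.924 × 5.5940 = 10.7629

10.76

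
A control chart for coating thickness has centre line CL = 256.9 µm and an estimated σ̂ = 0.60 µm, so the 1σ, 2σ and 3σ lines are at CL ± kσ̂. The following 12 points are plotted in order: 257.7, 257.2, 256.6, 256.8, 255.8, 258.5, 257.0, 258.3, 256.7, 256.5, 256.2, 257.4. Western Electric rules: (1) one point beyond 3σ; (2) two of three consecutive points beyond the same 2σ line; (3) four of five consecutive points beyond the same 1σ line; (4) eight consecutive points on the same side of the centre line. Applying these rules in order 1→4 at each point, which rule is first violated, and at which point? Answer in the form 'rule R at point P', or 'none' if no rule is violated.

rule 2 at point 8

Zone of each point (C = within 1σ̂, B = 1σ̂–2σ̂, A = 2σ̂–3σ̂, * = beyond 3σ̂; sign = side of CL): 1:+B, 2:+C, 3:-C, 4:-C, 5:-B, 6:+A, 7:+C, 8:+A, 9:-C, 10:-C, 11:-B, 12:+C
Rule 2 (two of three consecutive points beyond the same 2σ limit) is satisfied at point 8.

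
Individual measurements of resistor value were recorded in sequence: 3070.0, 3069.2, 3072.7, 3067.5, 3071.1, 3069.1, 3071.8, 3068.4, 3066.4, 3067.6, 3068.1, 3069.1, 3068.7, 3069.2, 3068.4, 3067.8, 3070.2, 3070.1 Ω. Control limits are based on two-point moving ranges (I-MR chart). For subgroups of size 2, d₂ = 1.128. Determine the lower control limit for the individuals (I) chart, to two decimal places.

3064.39

X̄ = (3070.0 + 3069.2 + 3072.7 + 3067.5 + 3071.1 + 3069.1 + 3071.8 + 3068.4 + 3066.4 + 3067.6 + 3068.1 + 3069.1 + 3068.7 + 3069.2 + 3068.4 + 3067.8 + 3070.2 + 3070.1) / 18 = 3069.1889
Moving ranges: 0.8, 3.5, 5.2, 3.6, 2.0, 2.7, 3.4, 2.0, 1.2, 0.5, 1.0, 0.4, 0.5, 0.8, 0.6, 2.4, 0.1; M̄R̄ = 30.7000 / 17 = 1.8059
LCL = X̄ − 3·M̄R̄/d₂ = 3069.1889 − 3 × 1.8059 / 1.128 = 3064.3860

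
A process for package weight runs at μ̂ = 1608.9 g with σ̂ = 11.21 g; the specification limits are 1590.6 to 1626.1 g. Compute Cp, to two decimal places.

0.53

Cp = (USL − LSL) / (6σ̂) = (1626.1 − 1590.6) / (6 × 11.21) = 35.5000 / 67.2600 = 0.5278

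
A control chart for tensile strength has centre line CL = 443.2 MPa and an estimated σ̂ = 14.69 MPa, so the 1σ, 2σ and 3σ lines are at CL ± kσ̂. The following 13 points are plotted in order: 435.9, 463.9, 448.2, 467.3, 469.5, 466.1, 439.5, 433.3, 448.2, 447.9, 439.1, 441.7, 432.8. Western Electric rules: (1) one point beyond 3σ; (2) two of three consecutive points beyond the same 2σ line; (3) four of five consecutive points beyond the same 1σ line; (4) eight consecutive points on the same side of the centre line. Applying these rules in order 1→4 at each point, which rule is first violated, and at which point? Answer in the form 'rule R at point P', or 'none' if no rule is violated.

Zone of each point (C = within 1σ̂, B = 1σ̂–2σ̂, A = 2σ̂–3σ̂, * = beyond 3σ̂; sign = side of CL): 1:-C, 2:+B, 3:+C, 4:+B, 5:+B, 6:+B, 7:-C, 8:-C, 9:+C, 10:+C, 11:-C, 12:-C, 13:-C
Rule 3 (four of five consecutive points beyond the same 1σ limit) is satisfied at point 6.

rule 3 at point 6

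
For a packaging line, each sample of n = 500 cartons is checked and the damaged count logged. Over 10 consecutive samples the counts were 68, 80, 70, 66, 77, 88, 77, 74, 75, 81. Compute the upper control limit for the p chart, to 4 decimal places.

p̄ = Σdᵢ / (k·n) = 756 / (10 × 500) = 0.15120
UCL = p̄ + 3·√(p̄(1−p̄)/n) = 0.15120 + 3 × √(0.15120×0.84880/500) = 0.15120 + 3 × 0.01602 = 0.19926

0.1993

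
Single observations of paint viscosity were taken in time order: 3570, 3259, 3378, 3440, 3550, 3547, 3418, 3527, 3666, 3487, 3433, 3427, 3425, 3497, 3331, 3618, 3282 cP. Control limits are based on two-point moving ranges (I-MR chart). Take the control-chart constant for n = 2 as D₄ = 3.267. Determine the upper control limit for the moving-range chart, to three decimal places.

425.527

Moving ranges: 311, 119, 62, 110, 3, 129, 109, 139, 179, 54, 6, 2, 72, 166, 287, 336; M̄R̄ = 2084.0000 / 16 = 130.2500
UCL_MR = D₄·M̄R̄ = 3.267 × 130.2500 = 425.5267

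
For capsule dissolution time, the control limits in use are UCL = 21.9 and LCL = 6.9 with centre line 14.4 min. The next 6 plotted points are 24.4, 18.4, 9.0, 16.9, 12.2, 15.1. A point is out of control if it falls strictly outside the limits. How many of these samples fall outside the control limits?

Compare each point to [6.9, 21.9]: sample 1 = 24.4 > UCL.

1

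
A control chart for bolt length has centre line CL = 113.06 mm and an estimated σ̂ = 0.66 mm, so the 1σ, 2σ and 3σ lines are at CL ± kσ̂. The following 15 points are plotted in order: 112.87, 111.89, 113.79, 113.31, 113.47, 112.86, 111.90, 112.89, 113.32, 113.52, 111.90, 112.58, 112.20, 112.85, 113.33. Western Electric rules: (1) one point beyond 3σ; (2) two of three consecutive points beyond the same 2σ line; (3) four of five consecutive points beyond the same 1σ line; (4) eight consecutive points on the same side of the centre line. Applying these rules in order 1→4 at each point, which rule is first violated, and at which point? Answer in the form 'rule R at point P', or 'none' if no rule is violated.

none

Zone of each point (C = within 1σ̂, B = 1σ̂–2σ̂, A = 2σ̂–3σ̂, * = beyond 3σ̂; sign = side of CL): 1:-C, 2:-B, 3:+B, 4:+C, 5:+C, 6:-C, 7:-B, 8:-C, 9:+C, 10:+C, 11:-B, 12:-C, 13:-B, 14:-C, 15:+C
No rule fires across all 15 points.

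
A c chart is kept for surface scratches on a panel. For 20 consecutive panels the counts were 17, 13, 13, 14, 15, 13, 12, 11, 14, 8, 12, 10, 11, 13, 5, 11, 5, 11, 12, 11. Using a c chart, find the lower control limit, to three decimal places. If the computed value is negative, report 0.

c̄ = (17 + 13 + 13 + 14 + 15 + 13 + 12 + 11 + 14 + 8 + 12 + 10 + 11 + 13 + 5 + 11 + 5 + 11 + 12 + 11) / 20 = 231 / 20 = 11.5500
LCL = c̄ − 3√c̄ = 11.5500 − 3 × 3.3985 = 1.3544

1.354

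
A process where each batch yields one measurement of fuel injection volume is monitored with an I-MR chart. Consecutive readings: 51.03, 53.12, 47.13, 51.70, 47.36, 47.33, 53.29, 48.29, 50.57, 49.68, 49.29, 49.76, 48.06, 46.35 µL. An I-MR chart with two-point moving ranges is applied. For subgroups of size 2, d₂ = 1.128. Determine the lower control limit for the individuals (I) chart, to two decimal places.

42.25

X̄ = (51.03 + 53.12 + 47.13 + 51.70 + 47.36 + 47.33 + 53.29 + 48.29 + 50.57 + 49.68 + 49.29 + 49.76 + 48.06 + 46.35) / 14 = 49.4971
Moving ranges: 2.09, 5.99, 4.57, 4.34, 0.03, 5.96, 5.00, 2.28, 0.89, 0.39, 0.47, 1.70, 1.71; M̄R̄ = 35.4200 / 13 = 2.7246
LCL = X̄ − 3·M̄R̄/d₂ = 49.4971 − 3 × 2.7246 / 1.128 = 42.2508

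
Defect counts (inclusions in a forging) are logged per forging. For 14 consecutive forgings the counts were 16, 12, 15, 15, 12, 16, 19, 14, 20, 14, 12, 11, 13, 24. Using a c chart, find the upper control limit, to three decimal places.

c̄ = (16 + 12 + 15 + 15 + 12 + 16 + 19 + 14 + 20 + 14 + 12 + 11 + 13 + 24) / 14 = 213 / 14 = 15.2143
UCL = c̄ + 3√c̄ = 15.2143 + 3 × √15.2143 = 15.2143 + 3 × 3.9005 = 26.9159

26.916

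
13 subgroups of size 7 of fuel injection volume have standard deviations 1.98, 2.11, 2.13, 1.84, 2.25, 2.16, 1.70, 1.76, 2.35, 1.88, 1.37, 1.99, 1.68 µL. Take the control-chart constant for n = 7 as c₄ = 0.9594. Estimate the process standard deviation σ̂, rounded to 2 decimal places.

2.02

s̄ = (1.98 + 2.11 + 2.13 + 1.84 + 2.25 + 2.16 + 1.70 + 1.76 + 2.35 + 1.88 + 1.37 + 1.99 + 1.68) / 13 = 1.9385
σ̂ = s̄ / c₄ = 1.9385 / 0.9594 = 2.0205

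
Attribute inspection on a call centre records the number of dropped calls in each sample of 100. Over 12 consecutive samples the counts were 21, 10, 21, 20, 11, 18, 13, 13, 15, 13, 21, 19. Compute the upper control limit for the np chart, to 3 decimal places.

p̄ = Σdᵢ / (k·n) = 195 / (12 × 100) = 0.16250
UCL = np̄ + 3·√(np̄(1−p̄)) = 16.2500 + 3 × √(16.2500×0.83750) = 16.2500 + 3 × 3.6891 = 27.3173

27.317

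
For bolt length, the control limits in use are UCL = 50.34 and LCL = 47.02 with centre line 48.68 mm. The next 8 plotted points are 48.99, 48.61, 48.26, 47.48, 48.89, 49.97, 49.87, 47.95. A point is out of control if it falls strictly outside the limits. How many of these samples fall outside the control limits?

All 8 points lie within [47.02, 50.34].

0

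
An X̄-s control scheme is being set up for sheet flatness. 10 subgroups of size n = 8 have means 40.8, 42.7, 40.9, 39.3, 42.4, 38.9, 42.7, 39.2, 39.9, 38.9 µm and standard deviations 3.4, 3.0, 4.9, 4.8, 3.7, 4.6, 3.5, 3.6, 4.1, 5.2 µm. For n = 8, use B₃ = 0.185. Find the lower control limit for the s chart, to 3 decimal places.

0.755

s̄ = (3.4 + 3.0 + 4.9 + 4.8 + 3.7 + 4.6 + 3.5 + 3.6 + 4.1 + 5.2) / 10 = 4.0800
LCL_s = B₃·s̄ = 0.185 × 4.0800 = 0.7548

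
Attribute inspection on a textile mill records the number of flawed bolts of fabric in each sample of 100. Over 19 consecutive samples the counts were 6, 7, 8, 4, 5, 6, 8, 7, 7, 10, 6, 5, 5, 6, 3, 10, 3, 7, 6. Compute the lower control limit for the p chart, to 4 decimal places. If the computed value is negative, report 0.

p̄ = Σdᵢ / (k·n) = 119 / (19 × 100) = 0.06263
LCL = p̄ − 3·√(p̄(1−p̄)/n) = 0.06263 − 3 × 0.02423 = -0.01006 → 0 (negative, so LCL = 0)

0.0000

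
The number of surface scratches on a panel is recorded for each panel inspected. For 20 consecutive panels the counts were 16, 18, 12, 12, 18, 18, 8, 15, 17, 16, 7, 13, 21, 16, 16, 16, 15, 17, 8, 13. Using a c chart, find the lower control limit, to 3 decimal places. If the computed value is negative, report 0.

3.137

c̄ = (16 + 18 + 12 + 12 + 18 + 18 + 8 + 15 + 17 + 16 + 7 + 13 + 21 + 16 + 16 + 16 + 15 + 17 + 8 + 13) / 20 = 292 / 20 = 14.6000
LCL = c̄ − 3√c̄ = 14.6000 − 3 × 3.8210 = 3.1370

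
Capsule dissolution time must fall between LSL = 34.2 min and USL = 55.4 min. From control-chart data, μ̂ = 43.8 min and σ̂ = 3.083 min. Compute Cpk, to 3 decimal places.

Cpu = (USL − μ̂) / (3σ̂) = (55.4 − 43.8) / (3 × 3.083) = 1.2542; Cpl = (μ̂ − LSL) / (3σ̂) = (43.8 − 34.2) / (3 × 3.083) = 1.0380; Cpk = min(Cpu, Cpl) = 1.0380

1.038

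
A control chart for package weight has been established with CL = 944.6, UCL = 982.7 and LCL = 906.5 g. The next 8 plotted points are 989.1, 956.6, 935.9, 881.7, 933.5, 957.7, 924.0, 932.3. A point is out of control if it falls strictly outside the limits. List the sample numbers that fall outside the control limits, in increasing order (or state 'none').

Compare each point to [906.5, 982.7]: sample 1 = 989.1 > UCL; sample 4 = 881.7 < LCL.

1, 4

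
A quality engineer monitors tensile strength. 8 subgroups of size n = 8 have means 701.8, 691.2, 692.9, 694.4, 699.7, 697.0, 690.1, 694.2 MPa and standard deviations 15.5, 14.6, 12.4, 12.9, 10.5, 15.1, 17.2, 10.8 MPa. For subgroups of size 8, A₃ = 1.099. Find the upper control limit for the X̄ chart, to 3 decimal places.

X̄̄ = (701.8 + 691.2 + 692.9 + 694.4 + 699.7 + 697.0 + 690.1 + 694.2) / 8 = 695.1625
s̄ = (15.5 + 14.6 + 12.4 + 12.9 + 10.5 + 15.1 + 17.2 + 10.8) / 8 = 13.6250
UCL = X̄̄ + A₃·s̄ = 695.1625 + 1.099 × 13.6250 = 710.1364

710.136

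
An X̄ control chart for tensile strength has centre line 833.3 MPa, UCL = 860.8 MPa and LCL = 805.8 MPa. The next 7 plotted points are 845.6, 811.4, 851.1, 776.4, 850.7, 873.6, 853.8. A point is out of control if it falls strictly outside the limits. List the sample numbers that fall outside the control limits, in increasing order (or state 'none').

4, 6

Compare each point to [805.8, 860.8]: sample 4 = 776.4 < LCL; sample 6 = 873.6 > UCL.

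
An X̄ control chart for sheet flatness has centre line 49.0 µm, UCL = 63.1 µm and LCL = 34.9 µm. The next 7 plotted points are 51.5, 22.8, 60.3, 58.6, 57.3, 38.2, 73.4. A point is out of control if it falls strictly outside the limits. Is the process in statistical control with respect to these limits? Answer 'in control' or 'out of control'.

Compare each point to [34.9, 63.1]: sample 2 = 22.8 < LCL; sample 7 = 73.4 > UCL.

out of control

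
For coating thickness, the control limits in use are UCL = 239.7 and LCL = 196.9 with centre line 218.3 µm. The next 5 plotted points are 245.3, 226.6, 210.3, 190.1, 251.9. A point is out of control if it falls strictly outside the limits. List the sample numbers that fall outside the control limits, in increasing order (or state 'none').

Compare each point to [196.9, 239.7]: sample 1 = 245.3 > UCL; sample 4 = 190.1 < LCL; sample 5 = 251.9 > UCL.

1, 4, 5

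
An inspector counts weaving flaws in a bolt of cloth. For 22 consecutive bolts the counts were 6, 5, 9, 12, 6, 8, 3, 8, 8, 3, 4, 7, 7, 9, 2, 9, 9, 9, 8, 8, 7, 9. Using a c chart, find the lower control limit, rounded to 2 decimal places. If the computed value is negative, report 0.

c̄ = (6 + 5 + 9 + 12 + 6 + 8 + 3 + 8 + 8 + 3 + 4 + 7 + 7 + 9 + 2 + 9 + 9 + 9 + 8 + 8 + 7 + 9) / 22 = 156 / 22 = 7.0909
LCL = c̄ − 3√c̄ = 7.0909 − 3 × 2.6629 = -0.8977 → 0 (cannot be negative)

0.00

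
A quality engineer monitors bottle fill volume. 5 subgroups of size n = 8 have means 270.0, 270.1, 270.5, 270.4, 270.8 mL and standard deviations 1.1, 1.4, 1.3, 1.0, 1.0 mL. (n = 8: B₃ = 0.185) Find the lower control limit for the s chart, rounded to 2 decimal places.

s̄ = (1.1 + 1.4 + 1.3 + 1.0 + 1.0) / 5 = 1.1600
LCL_s = B₃·s̄ = 0.185 × 1.1600 = 0.2146

0.21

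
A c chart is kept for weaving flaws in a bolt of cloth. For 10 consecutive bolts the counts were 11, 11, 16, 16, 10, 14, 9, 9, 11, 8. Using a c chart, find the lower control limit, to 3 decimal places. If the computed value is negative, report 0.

1.327

c̄ = (11 + 11 + 16 + 16 + 10 + 14 + 9 + 9 + 11 + 8) / 10 = 115 / 10 = 11.5000
LCL = c̄ − 3√c̄ = 11.5000 − 3 × 3.3912 = 1.3265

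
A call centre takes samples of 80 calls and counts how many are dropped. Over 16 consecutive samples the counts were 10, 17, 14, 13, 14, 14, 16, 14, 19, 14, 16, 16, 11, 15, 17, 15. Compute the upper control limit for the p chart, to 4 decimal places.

0.3134

p̄ = Σdᵢ / (k·n) = 235 / (16 × 80) = 0.18359
UCL = p̄ + 3·√(p̄(1−p̄)/n) = 0.18359 + 3 × √(0.18359×0.81641/80) = 0.18359 + 3 × 0.04328 = 0.31345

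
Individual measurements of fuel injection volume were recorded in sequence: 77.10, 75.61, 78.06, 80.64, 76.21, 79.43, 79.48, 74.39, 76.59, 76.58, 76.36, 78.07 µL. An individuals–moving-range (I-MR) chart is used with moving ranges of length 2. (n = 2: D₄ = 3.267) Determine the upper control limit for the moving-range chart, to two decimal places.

6.96

Moving ranges: 1.49, 2.45, 2.58, 4.43, 3.22, 0.05, 5.09, 2.20, 0.01, 0.22, 1.71; M̄R̄ = 23.4500 / 11 = 2.1318
UCL_MR = D₄·M̄R̄ = 3.267 × 2.1318 = 6.9646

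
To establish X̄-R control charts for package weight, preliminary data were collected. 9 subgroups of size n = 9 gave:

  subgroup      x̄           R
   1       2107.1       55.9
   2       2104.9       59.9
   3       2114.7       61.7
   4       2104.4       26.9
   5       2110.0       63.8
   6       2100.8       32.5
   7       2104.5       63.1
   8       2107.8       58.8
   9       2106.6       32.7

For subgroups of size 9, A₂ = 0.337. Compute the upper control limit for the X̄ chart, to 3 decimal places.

X̄̄ = (2107.1 + 2104.9 + 2114.7 + 2104.4 + 2110.0 + 2100.8 + 2104.5 + 2107.8 + 2106.6) / 9 = 18960.8000 / 9 = 2106.7556
R̄ = (55.9 + 59.9 + 61.7 + 26.9 + 63.8 + 32.5 + 63.1 + 58.8 + 32.7) / 9 = 455.3000 / 9 = 50.5889
UCL = X̄̄ + A₂·R̄ = 2106.7556 + 0.337 × 50.5889 = 2123.8040

2123.804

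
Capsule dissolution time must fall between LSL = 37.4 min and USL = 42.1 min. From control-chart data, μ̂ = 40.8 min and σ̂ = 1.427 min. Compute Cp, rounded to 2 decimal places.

0.55

Cp = (USL − LSL) / (6σ̂) = (42.1 − 37.4) / (6 × 1.427) = 4.7000 / 8.5620 = 0.5489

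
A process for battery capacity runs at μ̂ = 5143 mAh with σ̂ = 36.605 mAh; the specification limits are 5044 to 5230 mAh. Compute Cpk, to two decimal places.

0.79

Cpu = (USL − μ̂) / (3σ̂) = (5230 − 5143) / (3 × 36.605) = 0.7922; Cpl = (μ̂ − LSL) / (3σ̂) = (5143 − 5044) / (3 × 36.605) = 0.9015; Cpk = min(Cpu, Cpl) = 0.7922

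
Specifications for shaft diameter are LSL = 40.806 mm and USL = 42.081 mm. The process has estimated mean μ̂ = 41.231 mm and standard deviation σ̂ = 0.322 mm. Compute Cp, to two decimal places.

0.66

Cp = (USL − LSL) / (6σ̂) = (42.081 − 40.806) / (6 × 0.322) = 1.2750 / 1.9320 = 0.6599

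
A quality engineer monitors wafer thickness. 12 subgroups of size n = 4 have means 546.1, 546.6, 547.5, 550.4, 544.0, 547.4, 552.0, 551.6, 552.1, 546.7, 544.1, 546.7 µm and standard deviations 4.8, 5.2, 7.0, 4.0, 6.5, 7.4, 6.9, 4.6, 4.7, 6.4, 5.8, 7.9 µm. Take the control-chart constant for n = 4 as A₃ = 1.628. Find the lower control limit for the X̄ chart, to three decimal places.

538.274

X̄̄ = (546.1 + 546.6 + 547.5 + 550.4 + 544.0 + 547.4 + 552.0 + 551.6 + 552.1 + 546.7 + 544.1 + 546.7) / 12 = 547.9333
s̄ = (4.8 + 5.2 + 7.0 + 4.0 + 6.5 + 7.4 + 6.9 + 4.6 + 4.7 + 6.4 + 5.8 + 7.9) / 12 = 5.9333
LCL = X̄̄ − A₃·s̄ = 547.9333 − 1.628 × 5.9333 = 538.2739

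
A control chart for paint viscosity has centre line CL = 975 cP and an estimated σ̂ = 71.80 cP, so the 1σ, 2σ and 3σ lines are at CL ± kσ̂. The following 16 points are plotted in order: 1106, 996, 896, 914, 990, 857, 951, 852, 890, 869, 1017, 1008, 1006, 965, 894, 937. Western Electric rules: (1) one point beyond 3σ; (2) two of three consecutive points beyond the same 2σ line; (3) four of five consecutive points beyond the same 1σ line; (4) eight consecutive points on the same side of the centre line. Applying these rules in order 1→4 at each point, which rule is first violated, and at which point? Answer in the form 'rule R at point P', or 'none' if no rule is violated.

rule 3 at point 10

Zone of each point (C = within 1σ̂, B = 1σ̂–2σ̂, A = 2σ̂–3σ̂, * = beyond 3σ̂; sign = side of CL): 1:+B, 2:+C, 3:-B, 4:-C, 5:+C, 6:-B, 7:-C, 8:-B, 9:-B, 10:-B, 11:+C, 12:+C, 13:+C, 14:-C, 15:-B, 16:-C
Rule 3 (four of five consecutive points beyond the same 1σ limit) is satisfied at point 10.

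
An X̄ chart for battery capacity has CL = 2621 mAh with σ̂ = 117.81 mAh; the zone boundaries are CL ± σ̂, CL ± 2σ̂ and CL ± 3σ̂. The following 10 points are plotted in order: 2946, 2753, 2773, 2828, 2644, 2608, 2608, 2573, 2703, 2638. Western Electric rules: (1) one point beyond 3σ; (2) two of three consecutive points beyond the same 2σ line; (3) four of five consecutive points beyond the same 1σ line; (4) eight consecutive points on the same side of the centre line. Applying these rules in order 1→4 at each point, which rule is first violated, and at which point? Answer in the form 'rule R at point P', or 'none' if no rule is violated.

rule 3 at point 4

Zone of each point (C = within 1σ̂, B = 1σ̂–2σ̂, A = 2σ̂–3σ̂, * = beyond 3σ̂; sign = side of CL): 1:+A, 2:+B, 3:+B, 4:+B, 5:+C, 6:-C, 7:-C, 8:-C, 9:+C, 10:+C
Rule 3 (four of five consecutive points beyond the same 1σ limit) is satisfied at point 4.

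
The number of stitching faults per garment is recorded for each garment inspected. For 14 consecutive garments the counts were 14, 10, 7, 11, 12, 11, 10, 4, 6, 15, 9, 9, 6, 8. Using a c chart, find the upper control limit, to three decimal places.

18.640

c̄ = (14 + 10 + 7 + 11 + 12 + 11 + 10 + 4 + 6 + 15 + 9 + 9 + 6 + 8) / 14 = 132 / 14 = 9.4286
UCL = c̄ + 3√c̄ = 9.4286 + 3 × √9.4286 = 9.4286 + 3 × 3.0706 = 18.6404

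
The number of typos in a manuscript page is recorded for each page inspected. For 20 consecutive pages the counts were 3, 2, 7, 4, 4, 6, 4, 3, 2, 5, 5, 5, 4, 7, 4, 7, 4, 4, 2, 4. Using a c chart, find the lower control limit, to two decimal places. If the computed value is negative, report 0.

c̄ = (3 + 2 + 7 + 4 + 4 + 6 + 4 + 3 + 2 + 5 + 5 + 5 + 4 + 7 + 4 + 7 + 4 + 4 + 2 + 4) / 20 = 86 / 20 = 4.3000
LCL = c̄ − 3√c̄ = 4.3000 − 3 × 2.0736 = -1.9209 → 0 (cannot be negative)

0.00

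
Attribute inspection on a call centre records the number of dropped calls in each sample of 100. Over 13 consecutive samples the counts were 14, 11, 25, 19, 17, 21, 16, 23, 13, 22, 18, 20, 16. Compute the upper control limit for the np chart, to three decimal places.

29.622

p̄ = Σdᵢ / (k·n) = 235 / (13 × 100) = 0.18077
UCL = np̄ + 3·√(np̄(1−p̄)) = 18.0769 + 3 × √(18.0769×0.81923) = 18.0769 + 3 × 3.8483 = 29.6217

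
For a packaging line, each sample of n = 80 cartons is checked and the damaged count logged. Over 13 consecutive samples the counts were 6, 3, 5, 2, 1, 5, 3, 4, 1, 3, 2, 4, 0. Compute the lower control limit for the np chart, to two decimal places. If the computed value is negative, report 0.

0.00

p̄ = Σdᵢ / (k·n) = 39 / (13 × 80) = 0.03750
LCL = np̄ − 3·√(np̄(1−p̄)) = 3.0000 − 3 × 1.6993 = -2.0978 → 0 (negative, so LCL = 0)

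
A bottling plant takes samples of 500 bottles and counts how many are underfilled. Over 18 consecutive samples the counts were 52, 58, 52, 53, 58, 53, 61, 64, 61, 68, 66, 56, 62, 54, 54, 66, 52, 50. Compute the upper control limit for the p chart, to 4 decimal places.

p̄ = Σdᵢ / (k·n) = 1040 / (18 × 500) = 0.11556
UCL = p̄ + 3·√(p̄(1−p̄)/n) = 0.11556 + 3 × √(0.11556×0.88444/500) = 0.11556 + 3 × 0.01430 = 0.15845

0.1584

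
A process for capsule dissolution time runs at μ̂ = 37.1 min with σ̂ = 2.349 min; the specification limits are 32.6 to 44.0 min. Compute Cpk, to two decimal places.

0.64

Cpu = (USL − μ̂) / (3σ̂) = (44.0 − 37.1) / (3 × 2.349) = 0.9791; Cpl = (μ̂ − LSL) / (3σ̂) = (37.1 − 32.6) / (3 × 2.349) = 0.6386; Cpk = min(Cpu, Cpl) = 0.6386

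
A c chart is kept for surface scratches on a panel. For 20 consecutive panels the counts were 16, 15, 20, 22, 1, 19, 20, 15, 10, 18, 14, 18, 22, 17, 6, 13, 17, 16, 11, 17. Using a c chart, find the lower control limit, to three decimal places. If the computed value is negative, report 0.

c̄ = (16 + 15 + 20 + 22 + 1 + 19 + 20 + 15 + 10 + 18 + 14 + 18 + 22 + 17 + 6 + 13 + 17 + 16 + 11 + 17) / 20 = 307 / 20 = 15.3500
LCL = c̄ − 3√c̄ = 15.3500 − 3 × 3.9179 = 3.5963

3.596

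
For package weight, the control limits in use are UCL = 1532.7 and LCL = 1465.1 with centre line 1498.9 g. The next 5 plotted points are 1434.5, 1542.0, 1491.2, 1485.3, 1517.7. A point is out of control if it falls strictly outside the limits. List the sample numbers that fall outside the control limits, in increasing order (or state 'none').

Compare each point to [1465.1, 1532.7]: sample 1 = 1434.5 < LCL; sample 2 = 1542.0 > UCL.

1, 2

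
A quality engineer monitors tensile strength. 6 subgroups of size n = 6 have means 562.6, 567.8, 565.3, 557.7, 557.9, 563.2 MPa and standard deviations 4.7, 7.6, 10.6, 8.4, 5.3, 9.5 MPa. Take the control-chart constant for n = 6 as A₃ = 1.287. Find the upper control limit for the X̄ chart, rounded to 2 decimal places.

572.31

X̄̄ = (562.6 + 567.8 + 565.3 + 557.7 + 557.9 + 563.2) / 6 = 562.4167
s̄ = (4.7 + 7.6 + 10.6 + 8.4 + 5.3 + 9.5) / 6 = 7.6833
UCL = X̄̄ + A₃·s̄ = 562.4167 + 1.287 × 7.6833 = 572.3051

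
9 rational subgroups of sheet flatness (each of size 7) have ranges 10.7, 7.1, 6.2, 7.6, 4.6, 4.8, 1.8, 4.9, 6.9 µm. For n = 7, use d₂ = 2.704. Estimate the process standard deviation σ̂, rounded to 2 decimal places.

2.24

R̄ = (10.7 + 7.1 + 6.2 + 7.6 + 4.6 + 4.8 + 1.8 + 4.9 + 6.9) / 9 = 6.0667
σ̂ = R̄ / d₂ = 6.0667 / 2.704 = 2.2436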